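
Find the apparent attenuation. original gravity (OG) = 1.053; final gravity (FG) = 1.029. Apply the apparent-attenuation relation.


AA = (OG − FG)/(OG − 1) · 100
AA = (1.053 − 1.029)/(1.053 − 1) · 100

45.2830 %


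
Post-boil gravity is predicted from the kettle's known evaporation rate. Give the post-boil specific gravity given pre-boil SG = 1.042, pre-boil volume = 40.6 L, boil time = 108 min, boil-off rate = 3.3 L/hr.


V_post = V_pre − rate·(t/60);  SG_post = 1 + (SG_pre−1)·V_pre/V_post
V_post = 40.6 − 3.3·(108/60) = 34.6600
SG_post = 1 + (1.042 − 1)·40.6/34.6600

1.0492


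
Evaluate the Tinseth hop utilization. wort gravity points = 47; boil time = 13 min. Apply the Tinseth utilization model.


U = 1.65·0.000125^(GP/1000) · (1 − e^(−0.04·t))/4.15
bigness = 1.65·0.000125^(47/1000) = 1.0815
boil_factor = (1 − e^(−0.04·13))/4.15 = 0.0977
U = 1.0815 · 0.0977

0.1057


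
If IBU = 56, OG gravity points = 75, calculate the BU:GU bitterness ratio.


BU:GU = IBU / OG_points
BU:GU = 56 / 75

0.7467


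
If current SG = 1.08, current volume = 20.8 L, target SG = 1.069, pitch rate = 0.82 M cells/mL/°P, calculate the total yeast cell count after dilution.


V_w = V·((SG_c−1)/(SG_t−1)−1);  °P = 259 − 259/SG_t;  cells = rate·(V+V_w)·°P
V_w = 20.8·((1.08−1)/(1.069−1)−1) = 3.3159
V_final = 20.8 + 3.3159 = 24.1159
°P = 259 − 259/1.069 = 16.7175
cells = 0.82·24.1159·16.7175

330.5896 billion cells


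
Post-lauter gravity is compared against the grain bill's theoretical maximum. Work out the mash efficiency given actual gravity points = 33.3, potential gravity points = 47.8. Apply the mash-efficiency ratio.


efficiency = actual / potential × 100
efficiency = 33.3 / 47.8 × 100

69.6653 %


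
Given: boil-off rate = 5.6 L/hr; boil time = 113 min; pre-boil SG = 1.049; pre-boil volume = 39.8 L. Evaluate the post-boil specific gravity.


V_post = V_pre − rate·(t/60);  SG_post = 1 + (SG_pre−1)·V_pre/V_post
V_post = 39.8 − 5.6·(113/60) = 29.2533
SG_post = 1 + (1.049 − 1)·39.8/29.2533

1.0667


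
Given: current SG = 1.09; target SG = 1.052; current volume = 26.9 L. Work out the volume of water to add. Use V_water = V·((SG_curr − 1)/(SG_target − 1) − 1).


V_water = 26.9·((1.09 − 1)/(1.052 − 1) − 1)

19.6577 L


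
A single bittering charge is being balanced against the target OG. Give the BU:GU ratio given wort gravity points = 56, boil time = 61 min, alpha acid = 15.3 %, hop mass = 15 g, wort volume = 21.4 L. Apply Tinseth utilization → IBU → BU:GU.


U = 1.65·0.000125^(GP/1000)·(1−e^(−0.04t))/4.15;  IBU = (α/100)·m·U·1000/V;  BU:GU = IBU/GP
U = 1.65·0.000125^(56/1000)·(1−e^(−0.04·61))/4.15 = 0.2194
IBU = (15.3/100)·15·0.2194·1000/21.4 = 23.5302
BU:GU = 23.5302/56

0.4202


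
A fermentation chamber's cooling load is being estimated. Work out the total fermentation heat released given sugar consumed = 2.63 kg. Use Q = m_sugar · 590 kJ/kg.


Q = 2.63 · 590

1551.7000 kJ


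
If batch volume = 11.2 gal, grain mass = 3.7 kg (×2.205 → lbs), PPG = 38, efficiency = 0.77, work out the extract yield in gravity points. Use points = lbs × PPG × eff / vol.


lbs = 3.7 × 2.205 = 8.1585
points = 8.1585 × 38 × 0.77 / 11.2

21.3141 points


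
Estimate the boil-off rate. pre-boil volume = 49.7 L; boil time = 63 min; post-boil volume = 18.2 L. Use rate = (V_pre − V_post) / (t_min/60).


rate = (49.7 − 18.2) / (63/60)

30.0000 L/hr


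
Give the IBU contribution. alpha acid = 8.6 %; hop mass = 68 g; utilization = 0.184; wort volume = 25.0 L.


IBU = (α/100)·mass·U·1000 / V
IBU = (8.6/100)·68·0.184·1000 / 25.0

43.0413 IBU


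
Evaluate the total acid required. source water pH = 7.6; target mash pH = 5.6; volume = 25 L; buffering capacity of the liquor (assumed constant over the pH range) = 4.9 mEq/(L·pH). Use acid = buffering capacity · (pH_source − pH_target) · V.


acid = 4.9 · (7.6 − 5.6) · 25

245.0000 mEq


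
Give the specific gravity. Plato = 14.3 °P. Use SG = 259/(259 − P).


SG = 259/(259 − 14.3)

1.0584


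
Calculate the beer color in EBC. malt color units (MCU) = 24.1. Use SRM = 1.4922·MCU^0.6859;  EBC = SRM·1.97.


SRM = 1.4922·24.1^0.6859 = 13.2359
EBC = 13.2359·1.97

26.0747 EBC


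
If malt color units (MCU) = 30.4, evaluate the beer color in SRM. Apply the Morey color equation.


SRM = 1.4922 · MCU^0.6859
SRM = 1.4922 · 30.4^0.6859

15.5214 SRM


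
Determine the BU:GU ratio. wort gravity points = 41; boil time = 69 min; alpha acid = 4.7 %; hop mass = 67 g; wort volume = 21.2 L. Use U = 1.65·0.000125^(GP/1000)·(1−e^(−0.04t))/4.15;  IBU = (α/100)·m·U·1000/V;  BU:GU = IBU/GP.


U = 1.65·0.000125^(41/1000)·(1−e^(−0.04·69))/4.15 = 0.2576
IBU = (4.7/100)·67·0.2576·1000/21.2 = 38.2693
BU:GU = 38.2693/41

0.9334


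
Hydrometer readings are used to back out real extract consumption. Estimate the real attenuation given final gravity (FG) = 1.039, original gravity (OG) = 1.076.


AA = (OG−FG)/(OG−1)·100;  RA = AA·0.8192
AA = (1.076 − 1.039)/(1.076 − 1)·100 = 48.6842
RA = 48.6842·0.8192

39.8821 %


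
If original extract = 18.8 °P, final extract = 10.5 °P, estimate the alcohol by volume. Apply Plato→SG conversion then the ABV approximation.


SG = 259/(259 − P);  ABV = (OG − FG)·131.25
OG = 259/(259 − 18.8) = 1.0783
FG = 259/(259 − 10.5) = 1.0423
ABV = (1.0783 − 1.0423)·131.25

4.7269 % ABV


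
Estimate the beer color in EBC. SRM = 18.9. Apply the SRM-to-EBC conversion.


EBC = SRM · 1.97
EBC = 18.9 · 1.97

37.2330 EBC


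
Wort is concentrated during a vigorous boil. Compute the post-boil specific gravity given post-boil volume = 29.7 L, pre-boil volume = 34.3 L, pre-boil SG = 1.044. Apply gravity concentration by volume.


SG_post = 1 + (SG_pre − 1)·V_pre/V_post
pts_pre = (1.044 − 1)·1000 = 44.0000
pts_post = 44.0000·34.3/29.7 = 50.8148
SG_post = 1 + 50.8148/1000

1.0508


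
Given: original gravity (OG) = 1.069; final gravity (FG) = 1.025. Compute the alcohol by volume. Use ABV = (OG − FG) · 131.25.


ABV = (1.069 − 1.025) · 131.25

5.7750 % ABV


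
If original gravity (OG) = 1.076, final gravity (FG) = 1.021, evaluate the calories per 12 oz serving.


ABW = (OG−FG)·131.25·0.79/FG;  °P = 259 − 259/SG (for OG→OE and FG→AE);  RE = 0.1808·OE + 0.8192·AE;  Cal = (6.9·ABW + 4·(RE−0.1))·FG·3.55
ABW = (1.076 − 1.021)·131.25·0.79/1.021 = 5.5855
OE = 259 − 259/1.076 = 18.2937 °P
AE = 259 − 259/1.021 = 5.3271 °P
RE = 0.1808·18.2937 + 0.8192·5.3271 = 7.6715 °P
Cal = (6.9·5.5855 + 4·(7.6715−0.1))·1.021·3.55

249.4633 kcal


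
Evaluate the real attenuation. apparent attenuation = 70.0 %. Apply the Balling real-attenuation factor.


RA = AA · 0.8192
RA = 70.0 · 0.8192

57.3440 %


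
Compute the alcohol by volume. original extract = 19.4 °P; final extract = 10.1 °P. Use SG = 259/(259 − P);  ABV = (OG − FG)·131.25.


OG = 259/(259 − 19.4) = 1.0810
FG = 259/(259 − 10.1) = 1.0406
ABV = (1.0810 − 1.0406)·131.25

5.3012 % ABV


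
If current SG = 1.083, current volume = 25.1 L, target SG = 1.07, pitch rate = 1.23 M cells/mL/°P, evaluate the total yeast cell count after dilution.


V_w = V·((SG_c−1)/(SG_t−1)−1);  °P = 259 − 259/SG_t;  cells = rate·(V+V_w)·°P
V_w = 25.1·((1.083−1)/(1.07−1)−1) = 4.6614
V_final = 25.1 + 4.6614 = 29.7614
°P = 259 − 259/1.07 = 16.9439
cells = 1.23·29.7614·16.9439

620.2588 billion cells


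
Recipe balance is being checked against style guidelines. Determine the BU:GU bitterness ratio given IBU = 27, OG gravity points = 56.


BU:GU = IBU / OG_points
BU:GU = 27 / 56

0.4821


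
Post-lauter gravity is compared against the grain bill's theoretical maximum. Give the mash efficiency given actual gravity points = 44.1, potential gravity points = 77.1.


efficiency = actual / potential × 100
efficiency = 44.1 / 77.1 × 100

57.1984 %


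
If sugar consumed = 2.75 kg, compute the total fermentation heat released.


Q = m_sugar · 590 kJ/kg
Q = 2.75 · 590

1622.5000 kJ


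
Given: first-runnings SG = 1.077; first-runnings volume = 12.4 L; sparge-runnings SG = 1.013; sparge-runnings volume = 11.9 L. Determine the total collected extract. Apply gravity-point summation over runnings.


total = Σ (SG_i − 1)·1000·V_i
first = (1.077 − 1)·1000·12.4 = 954.8000
sparge = (1.013 − 1)·1000·11.9 = 154.7000
total = 954.8000 + 154.7000

1109.5000 gravity·L


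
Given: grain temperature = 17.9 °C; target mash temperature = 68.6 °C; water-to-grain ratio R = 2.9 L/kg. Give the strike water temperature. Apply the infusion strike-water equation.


T_strike = (0.41/R)·(T_mash − T_grain) + T_mash
T_strike = (0.41/2.9)·(68.6 − 17.9) + 68.6

75.7679 °C


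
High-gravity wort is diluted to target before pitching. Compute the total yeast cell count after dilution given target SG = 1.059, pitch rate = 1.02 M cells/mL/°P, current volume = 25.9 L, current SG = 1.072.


V_w = V·((SG_c−1)/(SG_t−1)−1);  °P = 259 − 259/SG_t;  cells = rate·(V+V_w)·°P
V_w = 25.9·((1.072−1)/(1.059−1)−1) = 5.7068
V_final = 25.9 + 5.7068 = 31.6068
°P = 259 − 259/1.059 = 14.4297
cells = 1.02·31.6068·14.4297

465.1963 billion cells


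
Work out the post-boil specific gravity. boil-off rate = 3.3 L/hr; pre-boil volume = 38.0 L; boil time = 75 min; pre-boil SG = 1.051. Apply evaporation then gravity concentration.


V_post = V_pre − rate·(t/60);  SG_post = 1 + (SG_pre−1)·V_pre/V_post
V_post = 38.0 − 3.3·(75/60) = 33.8750
SG_post = 1 + (1.051 − 1)·38.0/33.8750

1.0572


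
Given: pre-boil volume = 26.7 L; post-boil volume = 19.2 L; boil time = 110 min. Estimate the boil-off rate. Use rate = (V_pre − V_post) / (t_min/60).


rate = (26.7 − 19.2) / (110/60)

4.0909 L/hr


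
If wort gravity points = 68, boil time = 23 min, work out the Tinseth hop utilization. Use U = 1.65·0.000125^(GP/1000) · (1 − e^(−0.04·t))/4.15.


bigness = 1.65·0.000125^(68/1000) = 0.8955
boil_factor = (1 − e^(−0.04·23))/4.15 = 0.1449
U = 0.8955 · 0.1449

0.1298


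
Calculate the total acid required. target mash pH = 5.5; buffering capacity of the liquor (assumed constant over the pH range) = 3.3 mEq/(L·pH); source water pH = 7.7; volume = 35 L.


acid = buffering capacity · (pH_source − pH_target) · V
acid = 3.3 · (7.7 − 5.5) · 35

254.1000 mEq


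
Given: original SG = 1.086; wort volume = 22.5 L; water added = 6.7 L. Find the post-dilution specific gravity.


SG_new = 1 + (SG_old − 1)·V_old/(V_old + V_water)
pts = (1.086 − 1)·1000·22.5/(22.5 + 6.7) = 66.2671
SG_new = 1 + 66.2671/1000

1.0663


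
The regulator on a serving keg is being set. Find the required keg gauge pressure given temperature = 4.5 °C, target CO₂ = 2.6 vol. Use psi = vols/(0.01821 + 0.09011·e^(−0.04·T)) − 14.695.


psi = 2.6/(0.01821 + 0.09011·e^(−0.04·4.5)) − 14.695

13.1196 psi


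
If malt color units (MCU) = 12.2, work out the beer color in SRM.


SRM = 1.4922 · MCU^0.6859
SRM = 1.4922 · 12.2^0.6859

8.2978 SRM


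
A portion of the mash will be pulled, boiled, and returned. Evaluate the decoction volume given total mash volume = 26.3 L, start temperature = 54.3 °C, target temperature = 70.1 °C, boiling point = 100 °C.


V_dec = V_total·(T_target − T_start)/(T_boil − T_start)
V_dec = 26.3·(70.1 − 54.3)/(100 − 54.3)

9.0928 L


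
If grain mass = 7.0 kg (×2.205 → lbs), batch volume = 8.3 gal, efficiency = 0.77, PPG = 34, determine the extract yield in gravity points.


points = lbs × PPG × eff / vol
lbs = 7.0 × 2.205 = 15.4350
points = 15.4350 × 34 × 0.77 / 8.3

48.6853 points


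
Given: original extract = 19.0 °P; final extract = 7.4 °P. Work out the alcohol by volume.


SG = 259/(259 − P);  ABV = (OG − FG)·131.25
OG = 259/(259 − 19.0) = 1.0792
FG = 259/(259 − 7.4) = 1.0294
ABV = (1.0792 − 1.0294)·131.25

6.5303 % ABV


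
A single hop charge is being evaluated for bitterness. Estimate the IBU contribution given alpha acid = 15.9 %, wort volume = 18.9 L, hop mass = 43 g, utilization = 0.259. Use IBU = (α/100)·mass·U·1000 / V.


IBU = (15.9/100)·43·0.259·1000 / 18.9

93.6922 IBU


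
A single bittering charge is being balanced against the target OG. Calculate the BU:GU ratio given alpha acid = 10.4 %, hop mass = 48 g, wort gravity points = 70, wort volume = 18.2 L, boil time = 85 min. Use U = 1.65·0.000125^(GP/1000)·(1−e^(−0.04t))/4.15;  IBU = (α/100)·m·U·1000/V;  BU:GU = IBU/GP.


U = 1.65·0.000125^(70/1000)·(1−e^(−0.04·85))/4.15 = 0.2049
IBU = (10.4/100)·48·0.2049·1000/18.2 = 56.1929
BU:GU = 56.1929/70

0.8028


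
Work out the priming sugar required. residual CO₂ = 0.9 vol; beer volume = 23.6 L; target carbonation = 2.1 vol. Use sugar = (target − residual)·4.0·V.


sugar = (2.1 − 0.9)·4.0·23.6

113.2800 g


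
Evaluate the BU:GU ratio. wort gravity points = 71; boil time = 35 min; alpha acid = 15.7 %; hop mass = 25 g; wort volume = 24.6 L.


U = 1.65·0.000125^(GP/1000)·(1−e^(−0.04t))/4.15;  IBU = (α/100)·m·U·1000/V;  BU:GU = IBU/GP
U = 1.65·0.000125^(71/1000)·(1−e^(−0.04·35))/4.15 = 0.1583
IBU = (15.7/100)·25·0.1583·1000/24.6 = 25.2492
BU:GU = 25.2492/71

0.3556


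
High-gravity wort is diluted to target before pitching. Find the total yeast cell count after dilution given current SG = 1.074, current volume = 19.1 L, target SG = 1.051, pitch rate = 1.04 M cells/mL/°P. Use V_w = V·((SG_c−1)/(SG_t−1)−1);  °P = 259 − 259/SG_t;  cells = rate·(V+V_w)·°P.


V_w = 19.1·((1.074−1)/(1.051−1)−1) = 8.6137
V_final = 19.1 + 8.6137 = 27.7137
°P = 259 − 259/1.051 = 12.5680
cells = 1.04·27.7137·12.5680

362.2392 billion cells


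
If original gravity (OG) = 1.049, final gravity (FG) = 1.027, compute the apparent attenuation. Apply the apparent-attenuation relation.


AA = (OG − FG)/(OG − 1) · 100
AA = (1.049 − 1.027)/(1.049 − 1) · 100

44.8980 %


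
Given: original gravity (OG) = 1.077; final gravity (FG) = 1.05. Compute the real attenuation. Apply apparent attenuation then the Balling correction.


AA = (OG−FG)/(OG−1)·100;  RA = AA·0.8192
AA = (1.077 − 1.05)/(1.077 − 1)·100 = 35.0649
RA = 35.0649·0.8192

28.7252 %


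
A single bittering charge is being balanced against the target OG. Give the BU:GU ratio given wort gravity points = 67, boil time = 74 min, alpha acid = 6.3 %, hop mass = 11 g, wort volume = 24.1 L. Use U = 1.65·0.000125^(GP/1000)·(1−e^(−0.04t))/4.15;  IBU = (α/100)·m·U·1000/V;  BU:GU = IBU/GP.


U = 1.65·0.000125^(67/1000)·(1−e^(−0.04·74))/4.15 = 0.2065
IBU = (6.3/100)·11·0.2065·1000/24.1 = 5.9366
BU:GU = 5.9366/67

0.0886


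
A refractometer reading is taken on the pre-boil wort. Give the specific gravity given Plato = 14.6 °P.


SG = 259/(259 − P)
SG = 259/(259 − 14.6)

1.0597


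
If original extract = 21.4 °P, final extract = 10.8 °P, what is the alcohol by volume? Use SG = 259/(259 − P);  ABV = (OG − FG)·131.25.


OG = 259/(259 − 21.4) = 1.0901
FG = 259/(259 − 10.8) = 1.0435
ABV = (1.0901 − 1.0435)·131.25

6.1102 % ABV


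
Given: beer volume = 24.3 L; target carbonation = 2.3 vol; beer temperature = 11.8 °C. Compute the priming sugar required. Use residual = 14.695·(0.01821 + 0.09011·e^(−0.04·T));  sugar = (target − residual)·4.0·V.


residual = 14.695·(0.01821 + 0.09011·e^(−0.04·11.8)) = 1.0935
sugar = (2.3 − 1.0935)·4.0·24.3

117.2670 g


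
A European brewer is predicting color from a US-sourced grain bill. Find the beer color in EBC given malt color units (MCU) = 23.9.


SRM = 1.4922·MCU^0.6859;  EBC = SRM·1.97
SRM = 1.4922·23.9^0.6859 = 13.1604
EBC = 13.1604·1.97

25.9261 EBC


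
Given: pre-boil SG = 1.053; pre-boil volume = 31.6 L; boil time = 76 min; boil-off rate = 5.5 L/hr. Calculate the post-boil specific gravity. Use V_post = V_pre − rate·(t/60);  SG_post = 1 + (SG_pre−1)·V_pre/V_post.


V_post = 31.6 − 5.5·(76/60) = 24.6333
SG_post = 1 + (1.053 − 1)·31.6/24.6333

1.0680


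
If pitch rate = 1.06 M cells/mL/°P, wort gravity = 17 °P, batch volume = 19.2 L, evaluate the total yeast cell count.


cells (billions) = rate · V_L · °P
cells = 1.06 · 19.2 · 17

345.9840 billion cells


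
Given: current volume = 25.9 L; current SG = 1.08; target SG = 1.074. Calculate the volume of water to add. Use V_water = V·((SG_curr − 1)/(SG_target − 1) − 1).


V_water = 25.9·((1.08 − 1)/(1.074 − 1) − 1)

2.1000 L


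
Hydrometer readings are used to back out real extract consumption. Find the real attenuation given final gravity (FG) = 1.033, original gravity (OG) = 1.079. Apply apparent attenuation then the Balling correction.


AA = (OG−FG)/(OG−1)·100;  RA = AA·0.8192
AA = (1.079 − 1.033)/(1.079 − 1)·100 = 58.2278
RA = 58.2278·0.8192

47.7003 %


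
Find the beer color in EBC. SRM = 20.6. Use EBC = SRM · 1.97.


EBC = 20.6 · 1.97

40.5820 EBC


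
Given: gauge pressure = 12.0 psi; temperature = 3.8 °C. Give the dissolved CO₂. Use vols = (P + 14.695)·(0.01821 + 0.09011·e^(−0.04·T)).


vols = (12.0 + 14.695)·(0.01821 + 0.09011·e^(−0.04·3.8))

2.5524 volumes


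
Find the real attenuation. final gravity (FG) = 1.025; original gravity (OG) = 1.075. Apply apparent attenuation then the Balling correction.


AA = (OG−FG)/(OG−1)·100;  RA = AA·0.8192
AA = (1.075 − 1.025)/(1.075 − 1)·100 = 66.6667
RA = 66.6667·0.8192

54.6133 %


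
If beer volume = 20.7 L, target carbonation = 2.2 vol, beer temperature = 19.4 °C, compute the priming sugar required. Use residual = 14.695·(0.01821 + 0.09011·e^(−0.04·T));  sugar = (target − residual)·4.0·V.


residual = 14.695·(0.01821 + 0.09011·e^(−0.04·19.4)) = 0.8770
sugar = (2.2 − 0.8770)·4.0·20.7

109.5415 g


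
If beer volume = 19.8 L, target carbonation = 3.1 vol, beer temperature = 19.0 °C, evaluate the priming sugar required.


residual = 14.695·(0.01821 + 0.09011·e^(−0.04·T));  sugar = (target − residual)·4.0·V
residual = 14.695·(0.01821 + 0.09011·e^(−0.04·19.0)) = 0.8869
sugar = (3.1 − 0.8869)·4.0·19.8

175.2804 g


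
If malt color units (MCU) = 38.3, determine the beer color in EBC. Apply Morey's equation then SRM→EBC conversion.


SRM = 1.4922·MCU^0.6859;  EBC = SRM·1.97
SRM = 1.4922·38.3^0.6859 = 18.1862
EBC = 18.1862·1.97

35.8269 EBC


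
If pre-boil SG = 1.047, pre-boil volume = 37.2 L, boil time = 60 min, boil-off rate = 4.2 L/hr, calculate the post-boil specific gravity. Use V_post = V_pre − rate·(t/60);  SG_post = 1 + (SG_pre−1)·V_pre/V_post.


V_post = 37.2 − 4.2·(60/60) = 33.0000
SG_post = 1 + (1.047 − 1)·37.2/33.0000

1.0530


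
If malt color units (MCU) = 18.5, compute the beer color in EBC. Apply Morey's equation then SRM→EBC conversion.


SRM = 1.4922·MCU^0.6859;  EBC = SRM·1.97
SRM = 1.4922·18.5^0.6859 = 11.0403
EBC = 11.0403·1.97

21.7494 EBC


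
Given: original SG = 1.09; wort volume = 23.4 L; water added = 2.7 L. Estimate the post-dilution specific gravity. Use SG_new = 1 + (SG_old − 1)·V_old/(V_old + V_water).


pts = (1.09 − 1)·1000·23.4/(23.4 + 2.7) = 80.6897
SG_new = 1 + 80.6897/1000

1.0807


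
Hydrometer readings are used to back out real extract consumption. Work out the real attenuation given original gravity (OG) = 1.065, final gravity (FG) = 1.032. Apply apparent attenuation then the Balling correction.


AA = (OG−FG)/(OG−1)·100;  RA = AA·0.8192
AA = (1.065 − 1.032)/(1.065 − 1)·100 = 50.7692
RA = 50.7692·0.8192

41.5902 %


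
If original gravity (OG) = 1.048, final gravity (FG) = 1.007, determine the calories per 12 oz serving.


ABW = (OG−FG)·131.25·0.79/FG;  °P = 259 − 259/SG (for OG→OE and FG→AE);  RE = 0.1808·OE + 0.8192·AE;  Cal = (6.9·ABW + 4·(RE−0.1))·FG·3.55
ABW = (1.048 − 1.007)·131.25·0.79/1.007 = 4.2216
OE = 259 − 259/1.048 = 11.8626 °P
AE = 259 − 259/1.007 = 1.8004 °P
RE = 0.1808·11.8626 + 0.8192·1.8004 = 3.6196 °P
Cal = (6.9·4.2216 + 4·(3.6196−0.1))·1.007·3.55

154.4616 kcal


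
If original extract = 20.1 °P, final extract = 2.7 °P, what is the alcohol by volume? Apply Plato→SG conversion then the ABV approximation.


SG = 259/(259 − P);  ABV = (OG − FG)·131.25
OG = 259/(259 − 20.1) = 1.0841
FG = 259/(259 − 2.7) = 1.0105
ABV = (1.0841 − 1.0105)·131.25

9.6601 % ABV


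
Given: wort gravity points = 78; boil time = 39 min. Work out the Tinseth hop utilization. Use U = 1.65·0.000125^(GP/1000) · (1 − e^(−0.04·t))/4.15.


bigness = 1.65·0.000125^(78/1000) = 0.8185
boil_factor = (1 − e^(−0.04·39))/4.15 = 0.1903
U = 0.8185 · 0.1903

0.1558


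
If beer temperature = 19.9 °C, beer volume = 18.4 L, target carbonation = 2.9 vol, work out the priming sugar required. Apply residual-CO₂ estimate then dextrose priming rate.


residual = 14.695·(0.01821 + 0.09011·e^(−0.04·T));  sugar = (target − residual)·4.0·V
residual = 14.695·(0.01821 + 0.09011·e^(−0.04·19.9)) = 0.8650
sugar = (2.9 − 0.8650)·4.0·18.4

149.7784 g


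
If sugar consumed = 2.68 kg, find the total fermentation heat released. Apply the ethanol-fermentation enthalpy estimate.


Q = m_sugar · 590 kJ/kg
Q = 2.68 · 590

1581.2000 kJ


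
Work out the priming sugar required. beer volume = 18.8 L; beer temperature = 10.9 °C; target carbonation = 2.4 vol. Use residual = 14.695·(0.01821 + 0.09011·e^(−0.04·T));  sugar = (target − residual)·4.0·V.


residual = 14.695·(0.01821 + 0.09011·e^(−0.04·10.9)) = 1.1238
sugar = (2.4 − 1.1238)·4.0·18.8

95.9683 g


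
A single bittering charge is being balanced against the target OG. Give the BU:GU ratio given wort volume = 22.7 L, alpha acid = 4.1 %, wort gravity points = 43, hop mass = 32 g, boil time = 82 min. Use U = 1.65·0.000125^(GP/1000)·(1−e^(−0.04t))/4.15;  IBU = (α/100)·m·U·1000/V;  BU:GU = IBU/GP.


U = 1.65·0.000125^(43/1000)·(1−e^(−0.04·82))/4.15 = 0.2600
IBU = (4.1/100)·32·0.2600·1000/22.7 = 15.0264
BU:GU = 15.0264/43

0.3495


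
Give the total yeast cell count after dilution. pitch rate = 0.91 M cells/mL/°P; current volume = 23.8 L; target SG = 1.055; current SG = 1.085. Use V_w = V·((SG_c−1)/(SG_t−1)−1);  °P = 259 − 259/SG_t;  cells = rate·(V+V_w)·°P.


V_w = 23.8·((1.085−1)/(1.055−1)−1) = 12.9818
V_final = 23.8 + 12.9818 = 36.7818
°P = 259 − 259/1.055 = 13.5024
cells = 0.91·36.7818·13.5024

451.9440 billion cells


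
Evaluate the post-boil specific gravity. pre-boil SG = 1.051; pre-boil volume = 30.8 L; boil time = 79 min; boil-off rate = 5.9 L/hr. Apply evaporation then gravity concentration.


V_post = V_pre − rate·(t/60);  SG_post = 1 + (SG_pre−1)·V_pre/V_post
V_post = 30.8 − 5.9·(79/60) = 23.0317
SG_post = 1 + (1.051 − 1)·30.8/23.0317

1.0682


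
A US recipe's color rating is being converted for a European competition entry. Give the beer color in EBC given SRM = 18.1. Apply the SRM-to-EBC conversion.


EBC = SRM · 1.97
EBC = 18.1 · 1.97

35.6570 EBC


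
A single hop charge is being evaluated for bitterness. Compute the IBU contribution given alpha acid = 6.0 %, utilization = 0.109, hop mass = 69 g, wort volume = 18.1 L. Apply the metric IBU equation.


IBU = (α/100)·mass·U·1000 / V
IBU = (6.0/100)·69·0.109·1000 / 18.1

24.9315 IBU


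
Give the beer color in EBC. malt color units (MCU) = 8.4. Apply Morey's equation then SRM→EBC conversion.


SRM = 1.4922·MCU^0.6859;  EBC = SRM·1.97
SRM = 1.4922·8.4^0.6859 = 6.4238
EBC = 6.4238·1.97

12.6548 EBC


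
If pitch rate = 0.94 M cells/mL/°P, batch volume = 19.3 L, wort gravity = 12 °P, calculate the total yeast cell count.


cells (billions) = rate · V_L · °P
cells = 0.94 · 19.3 · 12

217.7040 billion cells


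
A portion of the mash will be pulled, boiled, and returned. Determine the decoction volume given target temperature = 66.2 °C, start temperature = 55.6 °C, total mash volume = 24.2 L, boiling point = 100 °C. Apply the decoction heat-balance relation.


V_dec = V_total·(T_target − T_start)/(T_boil − T_start)
V_dec = 24.2·(66.2 − 55.6)/(100 − 55.6)

5.7775 L


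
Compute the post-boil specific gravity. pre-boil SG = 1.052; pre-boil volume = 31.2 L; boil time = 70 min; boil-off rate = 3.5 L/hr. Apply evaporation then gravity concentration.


V_post = V_pre − rate·(t/60);  SG_post = 1 + (SG_pre−1)·V_pre/V_post
V_post = 31.2 − 3.5·(70/60) = 27.1167
SG_post = 1 + (1.052 − 1)·31.2/27.1167

1.0598


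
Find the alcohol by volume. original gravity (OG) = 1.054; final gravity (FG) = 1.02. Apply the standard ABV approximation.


ABV = (OG − FG) · 131.25
ABV = (1.054 − 1.02) · 131.25

4.4625 % ABV


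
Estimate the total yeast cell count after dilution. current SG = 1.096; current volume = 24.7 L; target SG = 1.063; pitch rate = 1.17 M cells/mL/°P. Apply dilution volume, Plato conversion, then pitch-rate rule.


V_w = V·((SG_c−1)/(SG_t−1)−1);  °P = 259 − 259/SG_t;  cells = rate·(V+V_w)·°P
V_w = 24.7·((1.096−1)/(1.063−1)−1) = 12.9381
V_final = 24.7 + 12.9381 = 37.6381
°P = 259 − 259/1.063 = 15.3500
cells = 1.17·37.6381·15.3500

675.9593 billion cells


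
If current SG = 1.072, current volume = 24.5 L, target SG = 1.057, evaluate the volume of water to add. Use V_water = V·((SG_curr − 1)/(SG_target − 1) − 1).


V_water = 24.5·((1.072 − 1)/(1.057 − 1) − 1)

6.4474 L


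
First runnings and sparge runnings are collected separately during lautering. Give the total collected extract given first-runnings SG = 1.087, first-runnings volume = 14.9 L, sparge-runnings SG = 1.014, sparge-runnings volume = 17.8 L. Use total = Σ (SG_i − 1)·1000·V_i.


first = (1.087 − 1)·1000·14.9 = 1296.3000
sparge = (1.014 − 1)·1000·17.8 = 249.2000
total = 1296.3000 + 249.2000

1545.5000 gravity·L


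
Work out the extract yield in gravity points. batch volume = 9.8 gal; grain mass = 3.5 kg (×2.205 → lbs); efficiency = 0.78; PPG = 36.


points = lbs × PPG × eff / vol
lbs = 3.5 × 2.205 = 7.7175
points = 7.7175 × 36 × 0.78 / 9.8

22.1130 points


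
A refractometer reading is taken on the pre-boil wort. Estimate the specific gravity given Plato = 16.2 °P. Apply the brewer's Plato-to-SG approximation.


SG = 259/(259 − P)
SG = 259/(259 − 16.2)

1.0667


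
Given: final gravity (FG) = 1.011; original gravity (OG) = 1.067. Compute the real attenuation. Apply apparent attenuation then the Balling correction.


AA = (OG−FG)/(OG−1)·100;  RA = AA·0.8192
AA = (1.067 − 1.011)/(1.067 − 1)·100 = 83.5821
RA = 83.5821·0.8192

68.4704 %


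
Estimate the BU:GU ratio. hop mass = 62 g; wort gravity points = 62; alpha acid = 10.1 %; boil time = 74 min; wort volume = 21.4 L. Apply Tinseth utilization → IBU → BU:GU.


U = 1.65·0.000125^(GP/1000)·(1−e^(−0.04t))/4.15;  IBU = (α/100)·m·U·1000/V;  BU:GU = IBU/GP
U = 1.65·0.000125^(62/1000)·(1−e^(−0.04·74))/4.15 = 0.2159
IBU = (10.1/100)·62·0.2159·1000/21.4 = 63.1880
BU:GU = 63.1880/62

1.0192


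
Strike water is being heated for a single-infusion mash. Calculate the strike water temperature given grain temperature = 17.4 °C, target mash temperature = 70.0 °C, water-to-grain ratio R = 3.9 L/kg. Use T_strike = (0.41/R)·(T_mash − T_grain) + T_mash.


T_strike = (0.41/3.9)·(70.0 − 17.4) + 70.0

75.5297 °C


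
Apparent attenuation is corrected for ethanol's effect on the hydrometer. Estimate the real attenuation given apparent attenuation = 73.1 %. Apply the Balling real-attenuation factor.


RA = AA · 0.8192
RA = 73.1 · 0.8192

59.8835 %


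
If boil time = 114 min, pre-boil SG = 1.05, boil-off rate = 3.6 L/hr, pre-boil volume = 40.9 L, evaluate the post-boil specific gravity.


V_post = V_pre − rate·(t/60);  SG_post = 1 + (SG_pre−1)·V_pre/V_post
V_post = 40.9 − 3.6·(114/60) = 34.0600
SG_post = 1 + (1.05 − 1)·40.9/34.0600

1.0600


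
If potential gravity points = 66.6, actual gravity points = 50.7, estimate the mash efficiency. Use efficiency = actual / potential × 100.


efficiency = 50.7 / 66.6 × 100

76.1261 %


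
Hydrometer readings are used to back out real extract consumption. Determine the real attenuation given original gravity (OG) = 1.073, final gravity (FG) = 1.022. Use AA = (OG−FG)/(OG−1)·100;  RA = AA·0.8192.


AA = (1.073 − 1.022)/(1.073 − 1)·100 = 69.8630
RA = 69.8630·0.8192

57.2318 %


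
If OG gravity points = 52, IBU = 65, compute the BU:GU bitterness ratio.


BU:GU = IBU / OG_points
BU:GU = 65 / 52

1.2500


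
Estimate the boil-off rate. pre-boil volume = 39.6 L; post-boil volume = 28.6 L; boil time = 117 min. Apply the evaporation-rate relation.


rate = (V_pre − V_post) / (t_min/60)
rate = (39.6 − 28.6) / (117/60)

5.6410 L/hr


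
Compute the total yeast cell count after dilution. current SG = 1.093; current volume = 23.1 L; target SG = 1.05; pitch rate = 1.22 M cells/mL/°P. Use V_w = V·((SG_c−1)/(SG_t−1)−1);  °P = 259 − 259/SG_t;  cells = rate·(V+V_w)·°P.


V_w = 23.1·((1.093−1)/(1.05−1)−1) = 19.8660
V_final = 23.1 + 19.8660 = 42.9660
°P = 259 − 259/1.05 = 12.3333
cells = 1.22·42.9660·12.3333

646.4951 billion cells


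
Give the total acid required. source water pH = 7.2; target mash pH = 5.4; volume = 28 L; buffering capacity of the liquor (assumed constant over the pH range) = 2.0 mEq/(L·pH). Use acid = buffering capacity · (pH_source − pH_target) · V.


acid = 2.0 · (7.2 − 5.4) · 28

100.8000 mEq


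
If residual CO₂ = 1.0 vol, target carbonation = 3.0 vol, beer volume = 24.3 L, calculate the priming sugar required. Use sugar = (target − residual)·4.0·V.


sugar = (3.0 − 1.0)·4.0·24.3

194.4000 g


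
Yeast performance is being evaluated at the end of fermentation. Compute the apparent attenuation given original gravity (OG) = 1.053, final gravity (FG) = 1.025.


AA = (OG − FG)/(OG − 1) · 100
AA = (1.053 − 1.025)/(1.053 − 1) · 100

52.8302 %


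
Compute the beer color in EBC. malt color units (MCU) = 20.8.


SRM = 1.4922·MCU^0.6859;  EBC = SRM·1.97
SRM = 1.4922·20.8^0.6859 = 11.9643
EBC = 11.9643·1.97

23.5696 EBC


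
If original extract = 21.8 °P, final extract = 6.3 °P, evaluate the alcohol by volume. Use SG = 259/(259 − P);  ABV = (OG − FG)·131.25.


OG = 259/(259 − 21.8) = 1.0919
FG = 259/(259 − 6.3) = 1.0249
ABV = (1.0919 − 1.0249)·131.25

8.7904 % ABV


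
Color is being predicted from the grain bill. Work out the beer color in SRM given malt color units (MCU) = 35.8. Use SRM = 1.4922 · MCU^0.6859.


SRM = 1.4922 · 35.8^0.6859

17.3634 SRM


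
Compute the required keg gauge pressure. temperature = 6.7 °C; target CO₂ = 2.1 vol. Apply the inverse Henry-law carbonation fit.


psi = vols/(0.01821 + 0.09011·e^(−0.04·T)) − 14.695
psi = 2.1/(0.01821 + 0.09011·e^(−0.04·6.7)) − 14.695

9.4053 psi


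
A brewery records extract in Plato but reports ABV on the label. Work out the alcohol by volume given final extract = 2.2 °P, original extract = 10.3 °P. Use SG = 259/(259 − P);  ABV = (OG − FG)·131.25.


OG = 259/(259 − 10.3) = 1.0414
FG = 259/(259 − 2.2) = 1.0086
ABV = (1.0414 − 1.0086)·131.25

4.3114 % ABV


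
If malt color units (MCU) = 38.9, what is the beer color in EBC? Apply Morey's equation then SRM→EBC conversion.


SRM = 1.4922·MCU^0.6859;  EBC = SRM·1.97
SRM = 1.4922·38.9^0.6859 = 18.3812
EBC = 18.3812·1.97

36.2109 EBC


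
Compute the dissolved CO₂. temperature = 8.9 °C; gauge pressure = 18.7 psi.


vols = (P + 14.695)·(0.01821 + 0.09011·e^(−0.04·T))
vols = (18.7 + 14.695)·(0.01821 + 0.09011·e^(−0.04·8.9))

2.7160 volumes


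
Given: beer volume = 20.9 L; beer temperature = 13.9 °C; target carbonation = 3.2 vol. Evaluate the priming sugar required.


residual = 14.695·(0.01821 + 0.09011·e^(−0.04·T));  sugar = (target − residual)·4.0·V
residual = 14.695·(0.01821 + 0.09011·e^(−0.04·13.9)) = 1.0270
sugar = (3.2 − 1.0270)·4.0·20.9

181.6625 g


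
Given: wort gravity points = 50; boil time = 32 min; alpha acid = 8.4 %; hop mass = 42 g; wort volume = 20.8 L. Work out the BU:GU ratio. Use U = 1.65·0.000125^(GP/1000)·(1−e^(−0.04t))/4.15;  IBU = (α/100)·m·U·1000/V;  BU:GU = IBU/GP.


U = 1.65·0.000125^(50/1000)·(1−e^(−0.04·32))/4.15 = 0.1831
IBU = (8.4/100)·42·0.1831·1000/20.8 = 31.0643
BU:GU = 31.0643/50

0.6213


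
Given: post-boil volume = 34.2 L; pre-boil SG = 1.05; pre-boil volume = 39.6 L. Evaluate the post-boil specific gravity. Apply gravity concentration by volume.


SG_post = 1 + (SG_pre − 1)·V_pre/V_post
pts_pre = (1.05 − 1)·1000 = 50.0000
pts_post = 50.0000·39.6/34.2 = 57.8947
SG_post = 1 + 57.8947/1000

1.0579


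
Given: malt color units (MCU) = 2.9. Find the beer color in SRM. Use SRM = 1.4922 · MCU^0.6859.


SRM = 1.4922 · 2.9^0.6859

3.0973 SRM


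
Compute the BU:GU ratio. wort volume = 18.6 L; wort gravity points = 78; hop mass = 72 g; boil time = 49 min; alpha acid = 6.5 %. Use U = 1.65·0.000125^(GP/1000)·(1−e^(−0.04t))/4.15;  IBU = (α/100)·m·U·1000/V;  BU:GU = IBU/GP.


U = 1.65·0.000125^(78/1000)·(1−e^(−0.04·49))/4.15 = 0.1695
IBU = (6.5/100)·72·0.1695·1000/18.6 = 42.6376
BU:GU = 42.6376/78

0.5466


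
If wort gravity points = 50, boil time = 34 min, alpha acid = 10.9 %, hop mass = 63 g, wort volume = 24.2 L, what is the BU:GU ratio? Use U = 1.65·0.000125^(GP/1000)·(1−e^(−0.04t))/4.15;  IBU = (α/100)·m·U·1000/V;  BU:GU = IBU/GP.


U = 1.65·0.000125^(50/1000)·(1−e^(−0.04·34))/4.15 = 0.1886
IBU = (10.9/100)·63·0.1886·1000/24.2 = 53.5082
BU:GU = 53.5082/50

1.0702


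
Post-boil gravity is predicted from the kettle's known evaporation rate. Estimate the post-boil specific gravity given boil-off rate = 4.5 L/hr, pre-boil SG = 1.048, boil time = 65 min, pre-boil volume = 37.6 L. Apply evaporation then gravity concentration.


V_post = V_pre − rate·(t/60);  SG_post = 1 + (SG_pre−1)·V_pre/V_post
V_post = 37.6 − 4.5·(65/60) = 32.7250
SG_post = 1 + (1.048 − 1)·37.6/32.7250

1.0552


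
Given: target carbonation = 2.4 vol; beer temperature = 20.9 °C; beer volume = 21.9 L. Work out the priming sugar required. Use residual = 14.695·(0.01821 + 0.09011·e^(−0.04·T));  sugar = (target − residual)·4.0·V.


residual = 14.695·(0.01821 + 0.09011·e^(−0.04·20.9)) = 0.8415
sugar = (2.4 − 0.8415)·4.0·21.9

136.5208 g


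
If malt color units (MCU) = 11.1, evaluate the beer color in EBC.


SRM = 1.4922·MCU^0.6859;  EBC = SRM·1.97
SRM = 1.4922·11.1^0.6859 = 7.7770
EBC = 7.7770·1.97

15.3208 EBC


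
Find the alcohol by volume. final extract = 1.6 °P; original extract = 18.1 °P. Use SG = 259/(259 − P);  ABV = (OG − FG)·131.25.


OG = 259/(259 − 18.1) = 1.0751
FG = 259/(259 − 1.6) = 1.0062
ABV = (1.0751 − 1.0062)·131.25

9.0456 % ABV


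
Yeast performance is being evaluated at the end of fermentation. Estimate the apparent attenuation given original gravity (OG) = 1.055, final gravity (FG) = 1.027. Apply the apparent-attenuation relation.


AA = (OG − FG)/(OG − 1) · 100
AA = (1.055 − 1.027)/(1.055 − 1) · 100

50.9091 %


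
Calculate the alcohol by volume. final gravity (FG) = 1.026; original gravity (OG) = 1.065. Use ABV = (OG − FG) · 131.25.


ABV = (1.065 − 1.026) · 131.25

5.1187 % ABV


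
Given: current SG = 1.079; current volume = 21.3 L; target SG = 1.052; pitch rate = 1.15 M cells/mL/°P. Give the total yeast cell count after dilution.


V_w = V·((SG_c−1)/(SG_t−1)−1);  °P = 259 − 259/SG_t;  cells = rate·(V+V_w)·°P
V_w = 21.3·((1.079−1)/(1.052−1)−1) = 11.0596
V_final = 21.3 + 11.0596 = 32.3596
°P = 259 − 259/1.052 = 12.8023
cells = 1.15·32.3596·12.8023

476.4184 billion cells


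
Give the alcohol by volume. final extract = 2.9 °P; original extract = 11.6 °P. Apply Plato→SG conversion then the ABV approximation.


SG = 259/(259 − P);  ABV = (OG − FG)·131.25
OG = 259/(259 − 11.6) = 1.0469
FG = 259/(259 − 2.9) = 1.0113
ABV = (1.0469 − 1.0113)·131.25

4.6678 % ABV


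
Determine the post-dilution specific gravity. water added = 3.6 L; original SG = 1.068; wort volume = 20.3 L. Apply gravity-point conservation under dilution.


SG_new = 1 + (SG_old − 1)·V_old/(V_old + V_water)
pts = (1.068 − 1)·1000·20.3/(20.3 + 3.6) = 57.7573
SG_new = 1 + 57.7573/1000

1.0578


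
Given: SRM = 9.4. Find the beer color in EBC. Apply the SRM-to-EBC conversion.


EBC = SRM · 1.97
EBC = 9.4 · 1.97

18.5180 EBC


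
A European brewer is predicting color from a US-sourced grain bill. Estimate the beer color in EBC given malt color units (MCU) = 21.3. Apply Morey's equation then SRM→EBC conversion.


SRM = 1.4922·MCU^0.6859;  EBC = SRM·1.97
SRM = 1.4922·21.3^0.6859 = 12.1608
EBC = 12.1608·1.97

23.9568 EBC


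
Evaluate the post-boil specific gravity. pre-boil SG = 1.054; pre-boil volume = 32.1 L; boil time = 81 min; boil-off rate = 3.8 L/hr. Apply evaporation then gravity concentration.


V_post = V_pre − rate·(t/60);  SG_post = 1 + (SG_pre−1)·V_pre/V_post
V_post = 32.1 − 3.8·(81/60) = 26.9700
SG_post = 1 + (1.054 − 1)·32.1/26.9700

1.0643


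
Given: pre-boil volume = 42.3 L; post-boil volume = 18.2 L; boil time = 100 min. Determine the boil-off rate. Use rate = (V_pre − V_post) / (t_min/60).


rate = (42.3 − 18.2) / (100/60)

14.4600 L/hr


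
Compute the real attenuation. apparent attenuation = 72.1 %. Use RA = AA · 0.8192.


RA = 72.1 · 0.8192

59.0643 %


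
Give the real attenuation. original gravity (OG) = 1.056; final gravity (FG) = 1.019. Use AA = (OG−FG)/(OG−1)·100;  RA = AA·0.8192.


AA = (1.056 − 1.019)/(1.056 − 1)·100 = 66.0714
RA = 66.0714·0.8192

54.1257 %


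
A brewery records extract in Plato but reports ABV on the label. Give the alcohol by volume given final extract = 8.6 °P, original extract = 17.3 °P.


SG = 259/(259 − P);  ABV = (OG − FG)·131.25
OG = 259/(259 − 17.3) = 1.0716
FG = 259/(259 − 8.6) = 1.0343
ABV = (1.0716 − 1.0343)·131.25

4.8866 % ABV


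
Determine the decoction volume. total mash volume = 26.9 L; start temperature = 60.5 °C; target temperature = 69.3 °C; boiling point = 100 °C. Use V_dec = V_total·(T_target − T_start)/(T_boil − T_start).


V_dec = 26.9·(69.3 − 60.5)/(100 − 60.5)

5.9929 L


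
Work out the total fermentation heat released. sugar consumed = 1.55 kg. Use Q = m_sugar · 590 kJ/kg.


Q = 1.55 · 590

914.5000 kJ


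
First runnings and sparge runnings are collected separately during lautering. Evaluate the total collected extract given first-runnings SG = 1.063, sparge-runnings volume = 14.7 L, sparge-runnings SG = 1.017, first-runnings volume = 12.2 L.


total = Σ (SG_i − 1)·1000·V_i
first = (1.063 − 1)·1000·12.2 = 768.6000
sparge = (1.017 − 1)·1000·14.7 = 249.9000
total = 768.6000 + 249.9000

1018.5000 gravity·L


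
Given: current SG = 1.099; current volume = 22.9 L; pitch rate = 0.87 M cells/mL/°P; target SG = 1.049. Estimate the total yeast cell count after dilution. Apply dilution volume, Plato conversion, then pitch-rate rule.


V_w = V·((SG_c−1)/(SG_t−1)−1);  °P = 259 − 259/SG_t;  cells = rate·(V+V_w)·°P
V_w = 22.9·((1.099−1)/(1.049−1)−1) = 23.3673
V_final = 22.9 + 23.3673 = 46.2673
°P = 259 − 259/1.049 = 12.0982
cells = 0.87·46.2673·12.0982

486.9835 billion cells
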